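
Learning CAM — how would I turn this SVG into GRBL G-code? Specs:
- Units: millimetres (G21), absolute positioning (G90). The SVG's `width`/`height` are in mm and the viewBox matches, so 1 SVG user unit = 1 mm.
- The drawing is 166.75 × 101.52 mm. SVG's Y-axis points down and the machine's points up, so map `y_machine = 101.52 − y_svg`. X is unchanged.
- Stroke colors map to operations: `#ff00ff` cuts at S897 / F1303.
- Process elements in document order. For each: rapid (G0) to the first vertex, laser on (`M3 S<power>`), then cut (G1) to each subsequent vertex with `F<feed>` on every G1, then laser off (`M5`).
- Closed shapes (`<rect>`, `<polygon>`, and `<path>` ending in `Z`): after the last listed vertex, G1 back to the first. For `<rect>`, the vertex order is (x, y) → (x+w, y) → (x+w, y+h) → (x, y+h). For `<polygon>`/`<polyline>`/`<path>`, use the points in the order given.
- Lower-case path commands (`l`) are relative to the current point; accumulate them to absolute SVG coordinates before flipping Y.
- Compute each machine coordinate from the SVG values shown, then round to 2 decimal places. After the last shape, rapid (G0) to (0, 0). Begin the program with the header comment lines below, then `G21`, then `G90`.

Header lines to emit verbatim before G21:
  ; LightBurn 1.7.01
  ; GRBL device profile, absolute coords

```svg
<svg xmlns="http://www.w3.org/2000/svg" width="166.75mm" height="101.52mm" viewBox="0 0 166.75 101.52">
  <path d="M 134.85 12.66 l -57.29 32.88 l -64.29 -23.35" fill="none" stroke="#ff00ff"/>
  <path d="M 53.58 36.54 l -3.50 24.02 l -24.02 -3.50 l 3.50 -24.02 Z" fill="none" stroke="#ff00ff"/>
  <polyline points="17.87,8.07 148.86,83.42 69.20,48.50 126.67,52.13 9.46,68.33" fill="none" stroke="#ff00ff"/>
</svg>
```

viewBox `0 0 166.75 101.52` with mm width/height → 1 unit = 1 mm. Flip: y_m = 101.52 − y_svg.

**Shape 1** — `<path>` open polyline, stroke `#ff00ff` → cut (S897, F1303). Machine vertices: (134.85,88.86) → (77.56,55.98) → (13.27,79.33). Open path.

**Shape 2** — `<path>` regular polygon, stroke `#ff00ff` → cut (S897, F1303). Machine vertices: (53.58,64.98) → (50.08,40.96) → (26.06,44.46) → (29.56,68.48) → (53.58,64.98). Closed: final G1 returns to the first vertex.

**Shape 3** — `<polyline>` open polyline, stroke `#ff00ff` → cut (S897, F1303). Machine vertices: (17.87,93.45) → (148.86,18.10) → (69.20,53.02) → (126.67,49.39) → (9.46,33.19). Open path.

; LightBurn 1.7.01
; GRBL device profile, absolute coords
G21
G90
G0 X134.85 Y88.86
M3 S897
G1 X77.56 Y55.98 F1303
G1 X13.27 Y79.33 F1303
M5
G0 X53.58 Y64.98
M3 S897
G1 X50.08 Y40.96 F1303
G1 X26.06 Y44.46 F1303
G1 X29.56 Y68.48 F1303
G1 X53.58 Y64.98 F1303
M5
G0 X17.87 Y93.45
M3 S897
G1 X148.86 Y18.10 F1303
G1 X69.20 Y53.02 F1303
G1 X126.67 Y49.39 F1303
G1 X9.46 Y33.19 F1303
M5
G0 X0.00 Y0.00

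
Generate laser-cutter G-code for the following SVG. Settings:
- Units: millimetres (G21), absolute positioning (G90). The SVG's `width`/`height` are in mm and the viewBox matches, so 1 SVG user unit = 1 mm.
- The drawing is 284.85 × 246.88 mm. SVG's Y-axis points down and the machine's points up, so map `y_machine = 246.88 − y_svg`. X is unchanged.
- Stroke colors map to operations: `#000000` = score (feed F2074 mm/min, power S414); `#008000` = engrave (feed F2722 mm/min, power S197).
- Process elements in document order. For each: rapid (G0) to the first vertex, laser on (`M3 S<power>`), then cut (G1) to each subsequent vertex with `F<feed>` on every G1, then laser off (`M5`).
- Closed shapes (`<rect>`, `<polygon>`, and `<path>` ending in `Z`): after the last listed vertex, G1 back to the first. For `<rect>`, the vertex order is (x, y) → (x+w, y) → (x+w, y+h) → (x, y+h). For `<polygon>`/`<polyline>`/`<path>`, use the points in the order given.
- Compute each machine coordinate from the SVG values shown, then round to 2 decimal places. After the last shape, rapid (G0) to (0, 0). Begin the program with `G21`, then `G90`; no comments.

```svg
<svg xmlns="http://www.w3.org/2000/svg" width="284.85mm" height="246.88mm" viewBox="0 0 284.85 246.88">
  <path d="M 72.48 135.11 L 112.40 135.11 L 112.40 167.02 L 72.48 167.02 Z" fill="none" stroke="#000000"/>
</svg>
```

viewBox `0 0 284.85 246.88` with mm width/height → 1 unit = 1 mm. Flip: y_m = 246.88 − y_svg.

**Shape 1** — `<path>` rectangle, stroke `#000000` → score (S414, F2074). Machine vertices: (72.48,111.77) → (112.40,111.77) → (112.40,79.86) → (72.48,79.86) → (72.48,111.77). Closed: final G1 returns to the first vertex.

G21
G90
G0 X72.48 Y111.77
M3 S414
G1 X112.40 Y111.77 F2074
G1 X112.40 Y79.86 F2074
G1 X72.48 Y79.86 F2074
G1 X72.48 Y111.77 F2074
M5
G0 X0.00 Y0.00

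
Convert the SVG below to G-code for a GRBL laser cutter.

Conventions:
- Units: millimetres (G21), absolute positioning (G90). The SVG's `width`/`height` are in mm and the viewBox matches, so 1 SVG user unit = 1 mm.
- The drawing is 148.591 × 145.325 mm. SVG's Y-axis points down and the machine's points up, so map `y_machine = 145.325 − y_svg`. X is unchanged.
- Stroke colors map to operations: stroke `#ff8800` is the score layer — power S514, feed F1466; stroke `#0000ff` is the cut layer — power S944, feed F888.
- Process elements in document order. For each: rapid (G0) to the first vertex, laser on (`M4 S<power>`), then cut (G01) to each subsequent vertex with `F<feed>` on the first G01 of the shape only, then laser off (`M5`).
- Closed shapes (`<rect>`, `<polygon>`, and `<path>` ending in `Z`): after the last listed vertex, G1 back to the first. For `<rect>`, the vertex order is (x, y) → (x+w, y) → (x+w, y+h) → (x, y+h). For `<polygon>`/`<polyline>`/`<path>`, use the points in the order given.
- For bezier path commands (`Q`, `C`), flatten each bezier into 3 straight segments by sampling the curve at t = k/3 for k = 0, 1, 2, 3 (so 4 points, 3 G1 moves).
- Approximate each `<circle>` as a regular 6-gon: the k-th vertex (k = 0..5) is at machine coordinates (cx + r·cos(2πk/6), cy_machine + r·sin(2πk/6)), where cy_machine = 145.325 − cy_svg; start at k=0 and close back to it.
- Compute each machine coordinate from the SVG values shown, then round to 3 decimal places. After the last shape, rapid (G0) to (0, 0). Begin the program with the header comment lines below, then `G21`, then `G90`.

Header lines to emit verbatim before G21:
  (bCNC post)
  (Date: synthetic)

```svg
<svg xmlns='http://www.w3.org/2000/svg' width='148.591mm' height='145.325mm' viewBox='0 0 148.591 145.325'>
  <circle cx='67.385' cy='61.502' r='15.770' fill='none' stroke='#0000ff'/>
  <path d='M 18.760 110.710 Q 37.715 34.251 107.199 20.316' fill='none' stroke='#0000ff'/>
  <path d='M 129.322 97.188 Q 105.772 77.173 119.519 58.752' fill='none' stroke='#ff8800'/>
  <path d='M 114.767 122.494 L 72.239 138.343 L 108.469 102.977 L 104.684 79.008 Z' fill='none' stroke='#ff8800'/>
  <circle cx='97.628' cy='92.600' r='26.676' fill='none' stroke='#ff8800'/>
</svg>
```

(bCNC post)
(Date: synthetic)
G21
G90
G0 X83.155 Y83.823
M4 S944
G01 X75.270 Y97.480 F888
G01 X59.500 Y97.480
G01 X51.615 Y83.823
G01 X59.500 Y70.166
G01 X75.270 Y70.166
G01 X83.155 Y83.823
M5
G0 X18.760 Y34.615
M4 S944
G01 X37.011 Y78.641 F888
G01 X66.491 Y108.772
G01 X107.199 Y125.009
M5
G0 X129.322 Y48.137
M4 S514
G01 X117.766 Y61.303 F1466
G01 X114.498 Y74.115
G01 X119.519 Y86.573
M5
G0 X114.767 Y22.831
M4 S514
G01 X72.239 Y6.982 F1466
G01 X108.469 Y42.348
G01 X104.684 Y66.317
G01 X114.767 Y22.831
M5
G0 X124.304 Y52.725
M4 S514
G01 X110.966 Y75.827 F1466
G01 X84.290 Y75.827
G01 X70.952 Y52.725
G01 X84.290 Y29.623
G01 X110.966 Y29.623
G01 X124.304 Y52.725
M5
G0 X0.000 Y0.000

1 u = 1 mm; y_m = 145.325 − y.

[1] `<circle>` circle, #0000ff→cut S944 F888: (83.155,83.823) → (75.270,97.480) → (59.500,97.480) → (51.615,83.823) → (59.500,70.166) → (75.270,70.166) → (83.155,83.823) (closed)

[2] `<path>` quadratic bezier, #0000ff→cut S944 F888: (18.760,34.615) → (37.011,78.641) → (66.491,108.772) → (107.199,125.009)

[3] `<path>` quadratic bezier, #ff8800→score S514 F1466: (129.322,48.137) → (117.766,61.303) → (114.498,74.115) → (119.519,86.573)

[4] `<path>` closed polygon, #ff8800→score S514 F1466: (114.767,22.831) → (72.239,6.982) → (108.469,42.348) → (104.684,66.317) → (114.767,22.831) (closed)

[5] `<circle>` circle, #ff8800→score S514 F1466: (124.304,52.725) → (110.966,75.827) → (84.290,75.827) → (70.952,52.725) → (84.290,29.623) → (110.966,29.623) → (124.304,52.725) (closed)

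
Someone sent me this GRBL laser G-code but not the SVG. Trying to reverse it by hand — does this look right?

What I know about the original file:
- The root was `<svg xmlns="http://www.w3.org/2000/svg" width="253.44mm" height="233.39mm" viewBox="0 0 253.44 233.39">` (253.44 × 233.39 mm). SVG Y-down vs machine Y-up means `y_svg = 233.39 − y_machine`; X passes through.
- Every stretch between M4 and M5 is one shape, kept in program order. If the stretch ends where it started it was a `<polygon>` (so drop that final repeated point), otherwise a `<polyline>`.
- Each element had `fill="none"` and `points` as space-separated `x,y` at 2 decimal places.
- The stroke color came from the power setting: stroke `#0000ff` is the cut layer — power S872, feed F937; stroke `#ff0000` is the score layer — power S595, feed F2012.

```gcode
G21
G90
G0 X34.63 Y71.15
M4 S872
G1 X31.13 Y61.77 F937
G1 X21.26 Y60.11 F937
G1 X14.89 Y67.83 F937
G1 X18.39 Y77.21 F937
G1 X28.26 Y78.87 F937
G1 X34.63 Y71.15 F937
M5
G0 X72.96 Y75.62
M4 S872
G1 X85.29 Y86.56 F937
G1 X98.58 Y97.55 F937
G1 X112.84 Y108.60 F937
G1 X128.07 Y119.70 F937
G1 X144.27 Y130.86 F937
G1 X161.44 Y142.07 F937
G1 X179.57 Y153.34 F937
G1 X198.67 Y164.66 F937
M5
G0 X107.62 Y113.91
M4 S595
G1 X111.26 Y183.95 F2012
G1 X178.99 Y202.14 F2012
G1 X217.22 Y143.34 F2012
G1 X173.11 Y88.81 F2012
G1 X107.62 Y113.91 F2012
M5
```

Each laser-on run becomes one SVG element. Flip Y back into SVG space with y_svg = 233.39 − y_machine.

Run 1: power S872 maps to stroke `#0000ff` (cut). The run returns to its start, so emit a `<polygon>` with points (Y-flipped): 34.63,162.24 31.13,171.62 21.26,173.28 14.89,165.56 18.39,156.18 28.26,154.52.

Run 2: power S872 maps to stroke `#0000ff` (cut). The run is open, so emit a `<polyline>` with points (Y-flipped): 72.96,157.77 85.29,146.83 98.58,135.84 112.84,124.79 128.07,113.69 144.27,102.53 161.44,91.32 179.57,80.05 198.67,68.73.

Run 3: power S595 maps to stroke `#ff0000` (score). The run returns to its start, so emit a `<polygon>` with points (Y-flipped): 107.62,119.48 111.26,49.44 178.99,31.25 217.22,90.05 173.11,144.58.

<svg xmlns="http://www.w3.org/2000/svg" width="253.44mm" height="233.39mm" viewBox="0 0 253.44 233.39">
  <polygon points="34.63,162.24 31.13,171.62 21.26,173.28 14.89,165.56 18.39,156.18 28.26,154.52" fill="none" stroke="#0000ff"/>
  <polyline points="72.96,157.77 85.29,146.83 98.58,135.84 112.84,124.79 128.07,113.69 144.27,102.53 161.44,91.32 179.57,80.05 198.67,68.73" fill="none" stroke="#0000ff"/>
  <polygon points="107.62,119.48 111.26,49.44 178.99,31.25 217.22,90.05 173.11,144.58" fill="none" stroke="#ff0000"/>
</svg>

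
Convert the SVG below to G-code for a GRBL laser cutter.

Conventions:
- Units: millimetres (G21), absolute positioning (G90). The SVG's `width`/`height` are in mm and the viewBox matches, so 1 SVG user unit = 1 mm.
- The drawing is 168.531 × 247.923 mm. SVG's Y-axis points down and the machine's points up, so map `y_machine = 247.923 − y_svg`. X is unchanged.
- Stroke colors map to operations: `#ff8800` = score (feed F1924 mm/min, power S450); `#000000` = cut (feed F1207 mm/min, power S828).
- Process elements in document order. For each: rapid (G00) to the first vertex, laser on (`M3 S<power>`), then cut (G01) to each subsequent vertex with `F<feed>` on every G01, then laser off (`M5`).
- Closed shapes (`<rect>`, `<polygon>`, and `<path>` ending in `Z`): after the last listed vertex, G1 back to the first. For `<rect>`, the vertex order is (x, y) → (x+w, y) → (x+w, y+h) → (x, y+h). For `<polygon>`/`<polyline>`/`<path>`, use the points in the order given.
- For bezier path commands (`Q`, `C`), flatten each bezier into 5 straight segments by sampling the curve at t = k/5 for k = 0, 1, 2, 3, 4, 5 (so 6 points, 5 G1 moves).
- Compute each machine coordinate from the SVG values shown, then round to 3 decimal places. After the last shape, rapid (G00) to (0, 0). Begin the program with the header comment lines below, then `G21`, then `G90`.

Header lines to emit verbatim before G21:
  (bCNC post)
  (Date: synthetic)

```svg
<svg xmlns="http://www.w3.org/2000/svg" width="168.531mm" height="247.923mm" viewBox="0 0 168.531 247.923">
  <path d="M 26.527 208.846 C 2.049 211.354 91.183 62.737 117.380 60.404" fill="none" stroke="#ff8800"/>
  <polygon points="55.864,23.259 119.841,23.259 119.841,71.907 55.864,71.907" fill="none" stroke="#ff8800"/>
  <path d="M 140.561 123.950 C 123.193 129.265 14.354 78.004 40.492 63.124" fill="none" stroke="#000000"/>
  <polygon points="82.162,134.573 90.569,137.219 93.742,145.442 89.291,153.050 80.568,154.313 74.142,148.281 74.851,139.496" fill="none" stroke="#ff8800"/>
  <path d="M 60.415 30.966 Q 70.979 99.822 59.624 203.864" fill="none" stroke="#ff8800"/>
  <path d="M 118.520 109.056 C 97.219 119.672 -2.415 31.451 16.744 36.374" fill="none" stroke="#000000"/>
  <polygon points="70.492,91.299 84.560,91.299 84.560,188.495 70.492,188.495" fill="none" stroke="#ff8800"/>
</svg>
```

1 u = 1 mm; y_m = 247.923 − y.

[1] `<path>` cubic bezier, #ff8800→score S450 F1924: (26.527,39.077) → (24.061,53.328) → (40.388,89.573) → (67.033,133.537) → (95.522,170.944) → (117.380,187.519)

[2] `<polygon>` rectangle, #ff8800→score S450 F1924: (55.864,224.664) → (119.841,224.664) → (119.841,176.016) → (55.864,176.016) → (55.864,224.664) (closed)

[3] `<path>` cubic bezier, #000000→cut S828 F1207: (140.561,123.973) → (120.975,126.829) → (90.306,138.802) → (59.423,155.429) → (39.195,172.249) → (40.492,184.799)

[4] `<polygon>` regular polygon, #ff8800→score S450 F1924: (82.162,113.350) → (90.569,110.704) → (93.742,102.481) → (89.291,94.873) → (80.568,93.610) → (74.142,99.642) → (74.851,108.427) → (82.162,113.350) (closed)

[5] `<path>` quadratic bezier, #ff8800→score S450 F1924: (60.415,216.957) → (63.764,188.007) → (65.359,156.242) → (65.201,121.663) → (63.289,84.268) → (59.624,44.059)

[6] `<path>` cubic bezier, #000000→cut S828 F1207: (118.520,138.867) → (97.916,142.822) → (67.975,161.283) → (38.158,185.034) → (17.927,204.861) → (16.744,211.549)

[7] `<polygon>` rectangle, #ff8800→score S450 F1924: (70.492,156.624) → (84.560,156.624) → (84.560,59.428) → (70.492,59.428) → (70.492,156.624) (closed)

(bCNC post)
(Date: synthetic)
G21
G90
G00 X26.527 Y39.077
M3 S450
G01 X24.061 Y53.328 F1924
G01 X40.388 Y89.573 F1924
G01 X67.033 Y133.537 F1924
G01 X95.522 Y170.944 F1924
G01 X117.380 Y187.519 F1924
M5
G00 X55.864 Y224.664
M3 S450
G01 X119.841 Y224.664 F1924
G01 X119.841 Y176.016 F1924
G01 X55.864 Y176.016 F1924
G01 X55.864 Y224.664 F1924
M5
G00 X140.561 Y123.973
M3 S828
G01 X120.975 Y126.829 F1207
G01 X90.306 Y138.802 F1207
G01 X59.423 Y155.429 F1207
G01 X39.195 Y172.249 F1207
G01 X40.492 Y184.799 F1207
M5
G00 X82.162 Y113.350
M3 S450
G01 X90.569 Y110.704 F1924
G01 X93.742 Y102.481 F1924
G01 X89.291 Y94.873 F1924
G01 X80.568 Y93.610 F1924
G01 X74.142 Y99.642 F1924
G01 X74.851 Y108.427 F1924
G01 X82.162 Y113.350 F1924
M5
G00 X60.415 Y216.957
M3 S450
G01 X63.764 Y188.007 F1924
G01 X65.359 Y156.242 F1924
G01 X65.201 Y121.663 F1924
G01 X63.289 Y84.268 F1924
G01 X59.624 Y44.059 F1924
M5
G00 X118.520 Y138.867
M3 S828
G01 X97.916 Y142.822 F1207
G01 X67.975 Y161.283 F1207
G01 X38.158 Y185.034 F1207
G01 X17.927 Y204.861 F1207
G01 X16.744 Y211.549 F1207
M5
G00 X70.492 Y156.624
M3 S450
G01 X84.560 Y156.624 F1924
G01 X84.560 Y59.428 F1924
G01 X70.492 Y59.428 F1924
G01 X70.492 Y156.624 F1924
M5
G00 X0.000 Y0.000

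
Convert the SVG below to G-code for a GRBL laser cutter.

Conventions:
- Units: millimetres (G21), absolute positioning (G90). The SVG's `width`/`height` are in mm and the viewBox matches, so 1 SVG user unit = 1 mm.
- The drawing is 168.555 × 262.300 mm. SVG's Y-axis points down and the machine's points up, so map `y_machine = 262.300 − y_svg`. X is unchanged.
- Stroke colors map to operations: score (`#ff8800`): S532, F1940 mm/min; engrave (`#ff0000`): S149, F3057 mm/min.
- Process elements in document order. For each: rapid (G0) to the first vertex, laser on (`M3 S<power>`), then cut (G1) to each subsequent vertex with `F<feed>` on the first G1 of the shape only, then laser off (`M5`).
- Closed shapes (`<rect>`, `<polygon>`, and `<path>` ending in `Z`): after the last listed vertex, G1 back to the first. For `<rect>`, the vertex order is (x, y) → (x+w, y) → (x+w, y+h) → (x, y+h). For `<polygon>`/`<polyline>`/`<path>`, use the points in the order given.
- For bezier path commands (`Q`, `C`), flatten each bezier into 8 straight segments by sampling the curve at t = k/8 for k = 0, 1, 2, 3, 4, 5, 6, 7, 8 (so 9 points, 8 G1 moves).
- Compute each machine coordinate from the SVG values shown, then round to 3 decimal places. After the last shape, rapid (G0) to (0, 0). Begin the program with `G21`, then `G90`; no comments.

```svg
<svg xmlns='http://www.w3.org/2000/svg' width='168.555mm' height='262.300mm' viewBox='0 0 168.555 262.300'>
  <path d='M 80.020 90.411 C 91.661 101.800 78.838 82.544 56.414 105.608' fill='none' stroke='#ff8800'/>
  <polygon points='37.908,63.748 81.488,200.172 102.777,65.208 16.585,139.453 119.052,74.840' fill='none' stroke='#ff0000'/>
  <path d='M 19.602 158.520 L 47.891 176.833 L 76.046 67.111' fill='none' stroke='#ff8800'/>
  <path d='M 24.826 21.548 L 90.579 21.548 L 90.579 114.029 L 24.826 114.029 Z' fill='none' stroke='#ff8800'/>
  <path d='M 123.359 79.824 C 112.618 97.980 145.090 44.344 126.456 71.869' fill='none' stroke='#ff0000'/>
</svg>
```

G21
G90
G0 X80.020 Y171.889
M3 S532
G1 X83.268 Y168.912 F1940
G1 X84.396 Y167.953
G1 X83.579 Y168.157
G1 X80.991 Y168.669
G1 X76.807 Y168.633
G1 X71.200 Y167.195
G1 X64.344 Y163.500
G1 X56.414 Y156.692
M5
G0 X37.908 Y198.552
M3 S149
G1 X81.488 Y62.128 F3057
G1 X102.777 Y197.092
G1 X16.585 Y122.847
G1 X119.052 Y187.460
G1 X37.908 Y198.552
M5
G0 X19.602 Y103.780
M3 S532
G1 X47.891 Y85.467 F1940
G1 X76.046 Y195.189
M5
G0 X24.826 Y240.752
M3 S532
G1 X90.579 Y240.752 F1940
G1 X90.579 Y148.271
G1 X24.826 Y148.271
G1 X24.826 Y240.752
M5
G0 X123.359 Y182.476
M3 S149
G1 X121.173 Y178.734 F3057
G1 X121.932 Y179.930
G1 X124.532 Y184.272
G1 X127.867 Y189.967
G1 X130.833 Y195.223
G1 X132.323 Y198.247
G1 X131.232 Y197.247
G1 X126.456 Y190.431
M5
G0 X0.000 Y0.000

viewBox `0 0 168.555 262.300` with mm width/height → 1 unit = 1 mm. Flip: y_m = 262.300 − y_svg.

**Shape 1** — `<path>` cubic bezier, stroke `#ff8800` → score (S532, F1940). Control points (SVG): P0=(80.020,90.411), P1=(91.661,101.800), P2=(78.838,82.544), P3=(56.414,105.608); sampled at t=k/8. Machine vertices: (80.020,171.889) → (83.268,168.912) → (84.396,167.953) → (83.579,168.157) → (80.991,168.669) → (76.807,168.633) → (71.200,167.195) → (64.344,163.500) → (56.414,156.692). Open path.

**Shape 2** — `<polygon>` closed polygon, stroke `#ff0000` → engrave (S149, F3057). Machine vertices: (37.908,198.552) → (81.488,62.128) → (102.777,197.092) → (16.585,122.847) → (119.052,187.460) → (37.908,198.552). Closed: final G1 returns to the first vertex.

**Shape 3** — `<path>` open polyline, stroke `#ff8800` → score (S532, F1940). Machine vertices: (19.602,103.780) → (47.891,85.467) → (76.046,195.189). Open path.

**Shape 4** — `<path>` rectangle, stroke `#ff8800` → score (S532, F1940). Machine vertices: (24.826,240.752) → (90.579,240.752) → (90.579,148.271) → (24.826,148.271) → (24.826,240.752). Closed: final G1 returns to the first vertex.

**Shape 5** — `<path>` cubic bezier, stroke `#ff0000` → engrave (S149, F3057). Control points (SVG): P0=(123.359,79.824), P1=(112.618,97.980), P2=(145.090,44.344), P3=(126.456,71.869); sampled at t=k/8. Machine vertices: (123.359,182.476) → (121.173,178.734) → (121.932,179.930) → (124.532,184.272) → (127.867,189.967) → (130.833,195.223) → (132.323,198.247) → (131.232,197.247) → (126.456,190.431). Open path.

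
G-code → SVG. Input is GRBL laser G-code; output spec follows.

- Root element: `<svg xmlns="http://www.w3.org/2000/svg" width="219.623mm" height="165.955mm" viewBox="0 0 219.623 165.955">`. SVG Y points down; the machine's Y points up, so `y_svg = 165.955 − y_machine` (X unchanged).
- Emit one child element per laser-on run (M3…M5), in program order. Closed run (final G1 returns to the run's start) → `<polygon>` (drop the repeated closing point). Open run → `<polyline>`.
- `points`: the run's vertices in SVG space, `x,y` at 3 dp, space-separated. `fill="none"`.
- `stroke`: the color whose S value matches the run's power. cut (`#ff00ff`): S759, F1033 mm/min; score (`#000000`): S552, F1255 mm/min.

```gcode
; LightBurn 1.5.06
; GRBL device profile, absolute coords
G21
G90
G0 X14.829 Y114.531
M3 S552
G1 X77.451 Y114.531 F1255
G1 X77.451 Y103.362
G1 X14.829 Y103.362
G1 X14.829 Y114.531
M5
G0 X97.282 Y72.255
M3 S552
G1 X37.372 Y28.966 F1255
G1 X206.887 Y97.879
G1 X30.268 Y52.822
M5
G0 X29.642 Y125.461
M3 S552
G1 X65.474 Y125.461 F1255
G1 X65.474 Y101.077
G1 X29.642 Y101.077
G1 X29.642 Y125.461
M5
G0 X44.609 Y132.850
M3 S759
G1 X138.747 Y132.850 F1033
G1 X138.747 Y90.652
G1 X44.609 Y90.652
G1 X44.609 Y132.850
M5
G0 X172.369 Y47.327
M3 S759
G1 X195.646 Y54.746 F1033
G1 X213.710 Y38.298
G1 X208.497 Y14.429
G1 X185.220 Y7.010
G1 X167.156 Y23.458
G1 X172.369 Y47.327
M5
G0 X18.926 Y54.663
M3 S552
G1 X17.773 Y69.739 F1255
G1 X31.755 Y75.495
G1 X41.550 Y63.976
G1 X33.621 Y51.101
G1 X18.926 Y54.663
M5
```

Machine Y-up, SVG Y-down with viewBox height 165.955, so y_svg = 165.955 − y_machine; X carries over.

Run 1: the run's S552 means `#000000` (score). The run returns to its start, so emit a `<polygon>` with points (Y-flipped): 14.829,51.424 77.451,51.424 77.451,62.593 14.829,62.593.

Run 2: the run's S552 means `#000000` (score). The run is open, so emit a `<polyline>` with points (Y-flipped): 97.282,93.700 37.372,136.989 206.887,68.076 30.268,113.133.

Run 3: S552 ⇒ score layer `#000000`. The run returns to its start, so emit a `<polygon>` with points (Y-flipped): 29.642,40.494 65.474,40.494 65.474,64.878 29.642,64.878.

Run 4: power S759 maps to stroke `#ff00ff` (cut). The run returns to its start, so emit a `<polygon>` with points (Y-flipped): 44.609,33.105 138.747,33.105 138.747,75.303 44.609,75.303.

Run 5: the run's S759 means `#ff00ff` (cut). The run returns to its start, so emit a `<polygon>` with points (Y-flipped): 172.369,118.628 195.646,111.209 213.710,127.657 208.497,151.526 185.220,158.945 167.156,142.497.

Run 6: the run's S552 means `#000000` (score). The run returns to its start, so emit a `<polygon>` with points (Y-flipped): 18.926,111.292 17.773,96.216 31.755,90.460 41.550,101.979 33.621,114.854.

<svg xmlns="http://www.w3.org/2000/svg" width="219.623mm" height="165.955mm" viewBox="0 0 219.623 165.955">
  <polygon points="14.829,51.424 77.451,51.424 77.451,62.593 14.829,62.593" fill="none" stroke="#000000"/>
  <polyline points="97.282,93.700 37.372,136.989 206.887,68.076 30.268,113.133" fill="none" stroke="#000000"/>
  <polygon points="29.642,40.494 65.474,40.494 65.474,64.878 29.642,64.878" fill="none" stroke="#000000"/>
  <polygon points="44.609,33.105 138.747,33.105 138.747,75.303 44.609,75.303" fill="none" stroke="#ff00ff"/>
  <polygon points="172.369,118.628 195.646,111.209 213.710,127.657 208.497,151.526 185.220,158.945 167.156,142.497" fill="none" stroke="#ff00ff"/>
  <polygon points="18.926,111.292 17.773,96.216 31.755,90.460 41.550,101.979 33.621,114.854" fill="none" stroke="#000000"/>
</svg>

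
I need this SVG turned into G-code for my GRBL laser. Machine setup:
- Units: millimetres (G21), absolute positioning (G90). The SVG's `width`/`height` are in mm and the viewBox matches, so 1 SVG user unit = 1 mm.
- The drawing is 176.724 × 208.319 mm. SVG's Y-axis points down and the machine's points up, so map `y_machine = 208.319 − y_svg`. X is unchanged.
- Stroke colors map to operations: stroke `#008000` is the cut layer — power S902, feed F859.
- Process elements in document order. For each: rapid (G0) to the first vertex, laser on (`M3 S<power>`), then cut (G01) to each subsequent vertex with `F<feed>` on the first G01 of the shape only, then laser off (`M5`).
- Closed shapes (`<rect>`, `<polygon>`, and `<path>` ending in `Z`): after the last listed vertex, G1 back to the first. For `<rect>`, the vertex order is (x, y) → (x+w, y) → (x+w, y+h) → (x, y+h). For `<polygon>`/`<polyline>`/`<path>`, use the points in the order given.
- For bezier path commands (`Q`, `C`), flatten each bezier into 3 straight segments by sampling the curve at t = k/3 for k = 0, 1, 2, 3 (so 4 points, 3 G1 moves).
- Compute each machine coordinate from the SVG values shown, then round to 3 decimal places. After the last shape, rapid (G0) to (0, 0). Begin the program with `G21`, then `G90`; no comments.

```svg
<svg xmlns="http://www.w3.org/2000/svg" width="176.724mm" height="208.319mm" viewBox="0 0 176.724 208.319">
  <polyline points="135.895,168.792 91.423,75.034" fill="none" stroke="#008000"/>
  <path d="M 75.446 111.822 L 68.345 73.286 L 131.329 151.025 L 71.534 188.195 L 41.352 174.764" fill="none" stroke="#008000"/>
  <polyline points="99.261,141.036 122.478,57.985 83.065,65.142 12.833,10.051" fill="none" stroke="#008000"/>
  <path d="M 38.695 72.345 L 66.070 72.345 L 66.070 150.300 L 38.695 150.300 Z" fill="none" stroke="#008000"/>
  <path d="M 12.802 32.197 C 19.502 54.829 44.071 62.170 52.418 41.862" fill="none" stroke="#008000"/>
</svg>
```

G21
G90
G0 X135.895 Y39.527
M3 S902
G01 X91.423 Y133.285 F859
M5
G0 X75.446 Y96.497
M3 S902
G01 X68.345 Y135.033 F859
G01 X131.329 Y57.294
G01 X71.534 Y20.124
G01 X41.352 Y33.555
M5
G0 X99.261 Y67.283
M3 S902
G01 X122.478 Y150.334 F859
G01 X83.065 Y143.177
G01 X12.833 Y198.268
M5
G0 X38.695 Y135.974
M3 S902
G01 X66.070 Y135.974 F859
G01 X66.070 Y58.019
G01 X38.695 Y58.019
G01 X38.695 Y135.974
M5
G0 X12.802 Y176.122
M3 S902
G01 X24.196 Y159.045 F859
G01 X39.926 Y154.908
G01 X52.418 Y166.457
M5
G0 X0.000 Y0.000

Since the viewBox matches the mm dimensions, user units are millimetres directly. The only transform is the Y-flip y_m = 208.319 − y_svg.

Shape 1 is a line segment drawn with `<polyline>`. Its stroke #008000 means cut at S902, F859. After flipping Y the toolpath is (135.895,39.527) → (91.423,133.285).

Shape 2 is a open polyline drawn with `<path>`. Its stroke #008000 means cut at S902, F859. After flipping Y the toolpath is (75.446,96.497) → (68.345,135.033) → (131.329,57.294) → (71.534,20.124) → (41.352,33.555).

Shape 3 is a open polyline drawn with `<polyline>`. Its stroke #008000 means cut at S902, F859. After flipping Y the toolpath is (99.261,67.283) → (122.478,150.334) → (83.065,143.177) → (12.833,198.268).

Shape 4 is a rectangle drawn with `<path>`. Its stroke #008000 means cut at S902, F859. After flipping Y the toolpath is (38.695,135.974) → (66.070,135.974) → (66.070,58.019) → (38.695,58.019) → (38.695,135.974), returning to the start.

Shape 5 is a cubic bezier drawn with `<path>`. Its stroke #008000 means cut at S902, F859. After flipping Y the toolpath is (12.802,176.122) → (24.196,159.045) → (39.926,154.908) → (52.418,166.457).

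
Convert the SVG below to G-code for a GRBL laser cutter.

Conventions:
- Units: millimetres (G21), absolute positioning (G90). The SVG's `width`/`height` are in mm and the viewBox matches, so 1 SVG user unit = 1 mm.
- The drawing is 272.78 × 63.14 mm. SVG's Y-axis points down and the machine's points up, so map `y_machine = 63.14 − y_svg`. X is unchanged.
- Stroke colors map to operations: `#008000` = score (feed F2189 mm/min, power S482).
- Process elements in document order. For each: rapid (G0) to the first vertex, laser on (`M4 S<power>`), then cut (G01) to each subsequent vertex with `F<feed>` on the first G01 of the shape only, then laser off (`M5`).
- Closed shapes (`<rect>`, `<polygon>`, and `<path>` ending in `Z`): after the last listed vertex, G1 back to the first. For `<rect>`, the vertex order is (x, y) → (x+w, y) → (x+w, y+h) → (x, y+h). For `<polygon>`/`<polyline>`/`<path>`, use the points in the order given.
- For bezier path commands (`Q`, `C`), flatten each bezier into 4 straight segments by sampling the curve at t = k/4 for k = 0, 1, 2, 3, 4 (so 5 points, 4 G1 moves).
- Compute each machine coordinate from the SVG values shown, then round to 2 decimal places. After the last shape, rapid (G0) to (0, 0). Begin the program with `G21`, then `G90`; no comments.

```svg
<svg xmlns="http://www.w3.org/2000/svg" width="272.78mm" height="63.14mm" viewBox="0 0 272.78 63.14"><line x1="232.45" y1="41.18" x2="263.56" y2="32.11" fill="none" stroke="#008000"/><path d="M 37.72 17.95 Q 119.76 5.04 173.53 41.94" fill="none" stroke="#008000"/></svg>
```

G21
G90
G0 X232.45 Y21.96
M4 S482
G01 X263.56 Y31.03 F2189
M5
G0 X37.72 Y45.19
M4 S482
G01 X76.97 Y48.53 F2189
G01 X112.69 Y45.65
G01 X144.88 Y36.54
G01 X173.53 Y21.20
M5
G0 X0.00 Y0.00

viewBox `0 0 272.78 63.14` with mm width/height → 1 unit = 1 mm. Flip: y_m = 63.14 − y_svg.

**Shape 1** — `<line>` line segment, stroke `#008000` → score (S482, F2189). Machine vertices: (232.45,21.96) → (263.56,31.03). Open path.

**Shape 2** — `<path>` quadratic bezier, stroke `#008000` → score (S482, F2189). Control points (SVG): P0=(37.72,17.95), P1=(119.76,5.04), P2=(173.53,41.94); sampled at t=k/4. Machine vertices: (37.72,45.19) → (76.97,48.53) → (112.69,45.65) → (144.88,36.54) → (173.53,21.20). Open path.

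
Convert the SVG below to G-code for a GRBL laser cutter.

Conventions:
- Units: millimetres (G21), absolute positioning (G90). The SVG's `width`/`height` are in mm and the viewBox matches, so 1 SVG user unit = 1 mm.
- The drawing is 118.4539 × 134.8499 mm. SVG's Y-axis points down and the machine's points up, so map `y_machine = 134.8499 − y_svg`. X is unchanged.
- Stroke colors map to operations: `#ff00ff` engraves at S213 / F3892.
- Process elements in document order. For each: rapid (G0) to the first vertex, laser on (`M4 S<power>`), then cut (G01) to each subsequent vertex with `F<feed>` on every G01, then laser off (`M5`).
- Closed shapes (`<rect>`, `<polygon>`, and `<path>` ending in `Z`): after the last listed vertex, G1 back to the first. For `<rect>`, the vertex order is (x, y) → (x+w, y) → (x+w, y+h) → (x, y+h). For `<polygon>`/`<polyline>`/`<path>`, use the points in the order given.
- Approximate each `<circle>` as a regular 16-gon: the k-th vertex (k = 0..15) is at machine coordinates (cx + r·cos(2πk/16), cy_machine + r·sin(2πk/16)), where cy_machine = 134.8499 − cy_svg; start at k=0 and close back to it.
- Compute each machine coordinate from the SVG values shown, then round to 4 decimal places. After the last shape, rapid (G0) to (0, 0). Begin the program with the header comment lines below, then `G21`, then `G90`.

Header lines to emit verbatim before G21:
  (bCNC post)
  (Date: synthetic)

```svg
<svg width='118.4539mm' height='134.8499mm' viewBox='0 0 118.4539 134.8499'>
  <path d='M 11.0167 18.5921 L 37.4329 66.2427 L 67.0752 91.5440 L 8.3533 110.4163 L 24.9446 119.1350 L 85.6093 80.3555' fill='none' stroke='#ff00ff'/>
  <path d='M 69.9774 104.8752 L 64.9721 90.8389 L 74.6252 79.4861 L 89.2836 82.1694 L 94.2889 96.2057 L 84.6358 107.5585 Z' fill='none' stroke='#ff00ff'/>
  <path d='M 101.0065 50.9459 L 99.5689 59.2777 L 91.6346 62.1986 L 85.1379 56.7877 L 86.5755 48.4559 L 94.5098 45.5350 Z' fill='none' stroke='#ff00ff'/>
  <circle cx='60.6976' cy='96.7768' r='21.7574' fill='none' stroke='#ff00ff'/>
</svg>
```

(bCNC post)
(Date: synthetic)
G21
G90
G0 X11.0167 Y116.2578
M4 S213
G01 X37.4329 Y68.6072 F3892
G01 X67.0752 Y43.3059 F3892
G01 X8.3533 Y24.4336 F3892
G01 X24.9446 Y15.7149 F3892
G01 X85.6093 Y54.4944 F3892
M5
G0 X69.9774 Y29.9747
M4 S213
G01 X64.9721 Y44.0110 F3892
G01 X74.6252 Y55.3638 F3892
G01 X89.2836 Y52.6805 F3892
G01 X94.2889 Y38.6442 F3892
G01 X84.6358 Y27.2914 F3892
G01 X69.9774 Y29.9747 F3892
M5
G0 X101.0065 Y83.9040
M4 S213
G01 X99.5689 Y75.5722 F3892
G01 X91.6346 Y72.6513 F3892
G01 X85.1379 Y78.0622 F3892
G01 X86.5755 Y86.3940 F3892
G01 X94.5098 Y89.3149 F3892
G01 X101.0065 Y83.9040 F3892
M5
G0 X82.4550 Y38.0731
M4 S213
G01 X80.7988 Y46.3993 F3892
G01 X76.0824 Y53.4579 F3892
G01 X69.0238 Y58.1743 F3892
G01 X60.6976 Y59.8305 F3892
G01 X52.3714 Y58.1743 F3892
G01 X45.3128 Y53.4579 F3892
G01 X40.5964 Y46.3993 F3892
G01 X38.9402 Y38.0731 F3892
G01 X40.5964 Y29.7469 F3892
G01 X45.3128 Y22.6883 F3892
G01 X52.3714 Y17.9719 F3892
G01 X60.6976 Y16.3157 F3892
G01 X69.0238 Y17.9719 F3892
G01 X76.0824 Y22.6883 F3892
G01 X80.7988 Y29.7469 F3892
G01 X82.4550 Y38.0731 F3892
M5
G0 X0.0000 Y0.0000

1 u = 1 mm; y_m = 134.8499 − y.

[1] `<path>` open polyline, #ff00ff→engrave S213 F3892: (11.0167,116.2578) → (37.4329,68.6072) → (67.0752,43.3059) → (8.3533,24.4336) → (24.9446,15.7149) → (85.6093,54.4944)

[2] `<path>` regular polygon, #ff00ff→engrave S213 F3892: (69.9774,29.9747) → (64.9721,44.0110) → (74.6252,55.3638) → (89.2836,52.6805) → (94.2889,38.6442) → (84.6358,27.2914) → (69.9774,29.9747) (closed)

[3] `<path>` regular polygon, #ff00ff→engrave S213 F3892: (101.0065,83.9040) → (99.5689,75.5722) → (91.6346,72.6513) → (85.1379,78.0622) → (86.5755,86.3940) → (94.5098,89.3149) → (101.0065,83.9040) (closed)

[4] `<circle>` circle, #ff00ff→engrave S213 F3892: (82.4550,38.0731) → (80.7988,46.3993) → (76.0824,53.4579) → (69.0238,58.1743) → (60.6976,59.8305) → (52.3714,58.1743) → (45.3128,53.4579) → (40.5964,46.3993) → (38.9402,38.0731) → (40.5964,29.7469) → (45.3128,22.6883) → (52.3714,17.9719) → (60.6976,16.3157) → (69.0238,17.9719) → (76.0824,22.6883) → (80.7988,29.7469) → (82.4550,38.0731) (closed)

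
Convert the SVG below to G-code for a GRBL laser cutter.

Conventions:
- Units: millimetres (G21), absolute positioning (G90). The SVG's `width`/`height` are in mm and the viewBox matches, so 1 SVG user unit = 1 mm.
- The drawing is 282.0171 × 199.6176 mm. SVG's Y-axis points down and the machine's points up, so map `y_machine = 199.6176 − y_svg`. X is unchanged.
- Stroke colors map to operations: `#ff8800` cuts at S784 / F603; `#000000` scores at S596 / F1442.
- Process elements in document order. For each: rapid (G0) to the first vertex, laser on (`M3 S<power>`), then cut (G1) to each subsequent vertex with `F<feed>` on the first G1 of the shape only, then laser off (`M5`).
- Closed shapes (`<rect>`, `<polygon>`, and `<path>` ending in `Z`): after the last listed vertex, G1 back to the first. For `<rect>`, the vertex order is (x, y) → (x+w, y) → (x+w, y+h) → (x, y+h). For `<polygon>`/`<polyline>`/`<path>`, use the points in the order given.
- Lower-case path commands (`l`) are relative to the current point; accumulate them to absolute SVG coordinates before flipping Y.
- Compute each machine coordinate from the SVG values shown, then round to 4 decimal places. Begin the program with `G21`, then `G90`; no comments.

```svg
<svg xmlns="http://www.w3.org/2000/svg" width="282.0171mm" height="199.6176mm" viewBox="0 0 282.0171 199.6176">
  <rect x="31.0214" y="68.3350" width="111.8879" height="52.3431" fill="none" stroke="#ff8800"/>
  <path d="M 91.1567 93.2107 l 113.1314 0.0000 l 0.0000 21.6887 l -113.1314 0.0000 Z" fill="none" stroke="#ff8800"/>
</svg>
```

Since the viewBox matches the mm dimensions, user units are millimetres directly. The only transform is the Y-flip y_m = 199.6176 − y_svg.

Shape 1 is a rectangle drawn with `<rect>`. Its stroke #ff8800 means cut at S784, F603. After flipping Y the toolpath is (31.0214,131.2826) → (142.9093,131.2826) → (142.9093,78.9395) → (31.0214,78.9395) → (31.0214,131.2826), returning to the start.

Shape 2 is a rectangle drawn with `<path>`. Its stroke #ff8800 means cut at S784, F603. After flipping Y the toolpath is (91.1567,106.4069) → (204.2881,106.4069) → (204.2881,84.7182) → (91.1567,84.7182) → (91.1567,106.4069), returning to the start.

G21
G90
G0 X31.0214 Y131.2826
M3 S784
G1 X142.9093 Y131.2826 F603
G1 X142.9093 Y78.9395
G1 X31.0214 Y78.9395
G1 X31.0214 Y131.2826
M5
G0 X91.1567 Y106.4069
M3 S784
G1 X204.2881 Y106.4069 F603
G1 X204.2881 Y84.7182
G1 X91.1567 Y84.7182
G1 X91.1567 Y106.4069
M5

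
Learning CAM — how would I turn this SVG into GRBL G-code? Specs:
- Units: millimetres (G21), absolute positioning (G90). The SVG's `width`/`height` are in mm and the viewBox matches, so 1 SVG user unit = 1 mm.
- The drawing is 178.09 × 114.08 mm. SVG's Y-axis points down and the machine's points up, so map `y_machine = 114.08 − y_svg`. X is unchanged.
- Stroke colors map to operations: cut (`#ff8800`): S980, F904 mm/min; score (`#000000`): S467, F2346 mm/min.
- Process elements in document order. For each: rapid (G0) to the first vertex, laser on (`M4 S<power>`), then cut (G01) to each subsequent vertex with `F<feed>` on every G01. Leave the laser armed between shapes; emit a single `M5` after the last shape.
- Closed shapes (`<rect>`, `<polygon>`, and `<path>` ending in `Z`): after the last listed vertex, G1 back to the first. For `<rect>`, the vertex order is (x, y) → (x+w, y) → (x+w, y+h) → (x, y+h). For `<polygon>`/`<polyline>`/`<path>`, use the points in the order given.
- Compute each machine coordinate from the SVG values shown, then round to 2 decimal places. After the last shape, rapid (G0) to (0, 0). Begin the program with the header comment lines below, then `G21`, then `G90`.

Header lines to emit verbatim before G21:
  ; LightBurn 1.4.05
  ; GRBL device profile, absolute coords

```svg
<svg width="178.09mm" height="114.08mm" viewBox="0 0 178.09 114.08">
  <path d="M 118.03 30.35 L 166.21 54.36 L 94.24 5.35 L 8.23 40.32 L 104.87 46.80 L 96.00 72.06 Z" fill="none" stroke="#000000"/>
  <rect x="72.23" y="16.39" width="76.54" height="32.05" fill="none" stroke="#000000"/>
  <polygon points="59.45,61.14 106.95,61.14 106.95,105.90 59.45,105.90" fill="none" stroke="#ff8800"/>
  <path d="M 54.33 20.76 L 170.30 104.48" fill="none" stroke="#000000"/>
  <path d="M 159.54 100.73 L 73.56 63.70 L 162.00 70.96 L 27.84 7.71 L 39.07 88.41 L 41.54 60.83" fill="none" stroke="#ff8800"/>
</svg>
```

1 u = 1 mm; y_m = 114.08 − y.

[1] `<path>` closed polygon, #000000→score S467 F2346: (118.03,83.73) → (166.21,59.72) → (94.24,108.73) → (8.23,73.76) → (104.87,67.28) → (96.00,42.02) → (118.03,83.73) (closed)

[2] `<rect>` rectangle, #000000→score S467 F2346: (72.23,97.69) → (148.77,97.69) → (148.77,65.64) → (72.23,65.64) → (72.23,97.69) (closed)

[3] `<polygon>` rectangle, #ff8800→cut S980 F904: (59.45,52.94) → (106.95,52.94) → (106.95,8.18) → (59.45,8.18) → (59.45,52.94) (closed)

[4] `<path>` line segment, #000000→score S467 F2346: (54.33,93.32) → (170.30,9.60)

[5] `<path>` open polyline, #ff8800→cut S980 F904: (159.54,13.35) → (73.56,50.38) → (162.00,43.12) → (27.84,106.37) → (39.07,25.67) → (41.54,53.25)

; LightBurn 1.4.05
; GRBL device profile, absolute coords
G21
G90
G0 X118.03 Y83.73
M4 S467
G01 X166.21 Y59.72 F2346
G01 X94.24 Y108.73 F2346
G01 X8.23 Y73.76 F2346
G01 X104.87 Y67.28 F2346
G01 X96.00 Y42.02 F2346
G01 X118.03 Y83.73 F2346
G0 X72.23 Y97.69
M4 S467
G01 X148.77 Y97.69 F2346
G01 X148.77 Y65.64 F2346
G01 X72.23 Y65.64 F2346
G01 X72.23 Y97.69 F2346
G0 X59.45 Y52.94
M4 S980
G01 X106.95 Y52.94 F904
G01 X106.95 Y8.18 F904
G01 X59.45 Y8.18 F904
G01 X59.45 Y52.94 F904
G0 X54.33 Y93.32
M4 S467
G01 X170.30 Y9.60 F2346
G0 X159.54 Y13.35
M4 S980
G01 X73.56 Y50.38 F904
G01 X162.00 Y43.12 F904
G01 X27.84 Y106.37 F904
G01 X39.07 Y25.67 F904
G01 X41.54 Y53.25 F904
M5
G0 X0.00 Y0.00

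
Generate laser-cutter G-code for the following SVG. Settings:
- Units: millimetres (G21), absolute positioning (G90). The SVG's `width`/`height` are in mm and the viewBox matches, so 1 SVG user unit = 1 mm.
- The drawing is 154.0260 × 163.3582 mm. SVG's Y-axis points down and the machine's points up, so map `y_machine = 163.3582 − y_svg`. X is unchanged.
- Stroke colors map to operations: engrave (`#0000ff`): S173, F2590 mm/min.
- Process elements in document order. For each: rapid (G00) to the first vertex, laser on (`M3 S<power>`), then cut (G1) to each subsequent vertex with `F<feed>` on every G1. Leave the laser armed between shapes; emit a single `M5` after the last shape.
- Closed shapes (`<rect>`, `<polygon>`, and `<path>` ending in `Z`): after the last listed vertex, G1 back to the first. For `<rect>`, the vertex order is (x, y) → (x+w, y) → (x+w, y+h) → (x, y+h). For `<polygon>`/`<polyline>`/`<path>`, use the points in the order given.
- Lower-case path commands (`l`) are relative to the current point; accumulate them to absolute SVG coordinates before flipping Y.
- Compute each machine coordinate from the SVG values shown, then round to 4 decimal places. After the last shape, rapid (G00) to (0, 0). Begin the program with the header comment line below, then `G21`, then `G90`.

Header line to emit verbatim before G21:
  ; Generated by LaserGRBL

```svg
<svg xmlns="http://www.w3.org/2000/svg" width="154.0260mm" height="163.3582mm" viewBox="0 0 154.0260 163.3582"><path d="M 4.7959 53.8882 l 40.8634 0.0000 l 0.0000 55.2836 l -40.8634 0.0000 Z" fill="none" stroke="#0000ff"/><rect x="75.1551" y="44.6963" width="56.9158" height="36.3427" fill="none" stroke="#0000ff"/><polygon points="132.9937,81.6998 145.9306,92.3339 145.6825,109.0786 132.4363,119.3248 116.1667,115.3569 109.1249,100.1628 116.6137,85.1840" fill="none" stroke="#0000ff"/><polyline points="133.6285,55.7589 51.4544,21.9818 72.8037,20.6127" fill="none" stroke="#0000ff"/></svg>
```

; Generated by LaserGRBL
G21
G90
G00 X4.7959 Y109.4700
M3 S173
G1 X45.6593 Y109.4700 F2590
G1 X45.6593 Y54.1864 F2590
G1 X4.7959 Y54.1864 F2590
G1 X4.7959 Y109.4700 F2590
G00 X75.1551 Y118.6619
M3 S173
G1 X132.0709 Y118.6619 F2590
G1 X132.0709 Y82.3192 F2590
G1 X75.1551 Y82.3192 F2590
G1 X75.1551 Y118.6619 F2590
G00 X132.9937 Y81.6584
M3 S173
G1 X145.9306 Y71.0243 F2590
G1 X145.6825 Y54.2796 F2590
G1 X132.4363 Y44.0334 F2590
G1 X116.1667 Y48.0013 F2590
G1 X109.1249 Y63.1954 F2590
G1 X116.6137 Y78.1742 F2590
G1 X132.9937 Y81.6584 F2590
G00 X133.6285 Y107.5993
M3 S173
G1 X51.4544 Y141.3764 F2590
G1 X72.8037 Y142.7455 F2590
M5
G00 X0.0000 Y0.0000

viewBox `0 0 154.0260 163.3582` with mm width/height → 1 unit = 1 mm. Flip: y_m = 163.3582 − y_svg.

**Shape 1** — `<path>` rectangle, stroke `#0000ff` → engrave (S173, F2590). Machine vertices: (4.7959,109.4700) → (45.6593,109.4700) → (45.6593,54.1864) → (4.7959,54.1864) → (4.7959,109.4700). Closed: final G1 returns to the first vertex.

**Shape 2** — `<rect>` rectangle, stroke `#0000ff` → engrave (S173, F2590). Machine vertices: (75.1551,118.6619) → (132.0709,118.6619) → (132.0709,82.3192) → (75.1551,82.3192) → (75.1551,118.6619). Closed: final G1 returns to the first vertex.

**Shape 3** — `<polygon>` regular polygon, stroke `#0000ff` → engrave (S173, F2590). Machine vertices: (132.9937,81.6584) → (145.9306,71.0243) → (145.6825,54.2796) → (132.4363,44.0334) → (116.1667,48.0013) → (109.1249,63.1954) → (116.6137,78.1742) → (132.9937,81.6584). Closed: final G1 returns to the first vertex.

**Shape 4** — `<polyline>` open polyline, stroke `#0000ff` → engrave (S173, F2590). Machine vertices: (133.6285,107.5993) → (51.4544,141.3764) → (72.8037,142.7455). Open path.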